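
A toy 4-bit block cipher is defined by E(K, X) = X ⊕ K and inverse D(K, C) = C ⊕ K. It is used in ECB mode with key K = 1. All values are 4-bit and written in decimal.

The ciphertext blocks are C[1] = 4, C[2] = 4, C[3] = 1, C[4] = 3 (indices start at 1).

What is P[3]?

P[3] = 0

ECB decryption: P_i = D(K, C_i).
P[3]: D(K, 1) = 0.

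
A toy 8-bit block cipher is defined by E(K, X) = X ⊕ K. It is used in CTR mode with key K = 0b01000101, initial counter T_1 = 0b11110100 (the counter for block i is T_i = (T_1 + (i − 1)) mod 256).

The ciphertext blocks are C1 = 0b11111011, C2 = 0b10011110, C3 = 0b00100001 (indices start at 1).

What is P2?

P2 = 0b00101110

CTR decryption: S_i = E(K, T_i) where T_i is the counter for block i; P_i = C_i ⊕ S_i.
P2: T = 0b11110101, S = E(K, T) = 0b10110000; 0b10011110 ⊕ 0b10110000 = 0b00101110.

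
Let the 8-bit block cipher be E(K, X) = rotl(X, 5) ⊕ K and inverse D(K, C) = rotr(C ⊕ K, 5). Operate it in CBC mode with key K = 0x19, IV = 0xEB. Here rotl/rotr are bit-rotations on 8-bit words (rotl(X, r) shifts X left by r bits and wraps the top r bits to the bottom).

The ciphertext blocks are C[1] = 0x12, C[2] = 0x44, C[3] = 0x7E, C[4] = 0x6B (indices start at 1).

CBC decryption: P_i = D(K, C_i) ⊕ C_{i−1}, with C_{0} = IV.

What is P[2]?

P[2]: D(K, 0x44) = 0xEA; 0xEA ⊕ 0x12 = 0xF8.

P[2] = 0xF8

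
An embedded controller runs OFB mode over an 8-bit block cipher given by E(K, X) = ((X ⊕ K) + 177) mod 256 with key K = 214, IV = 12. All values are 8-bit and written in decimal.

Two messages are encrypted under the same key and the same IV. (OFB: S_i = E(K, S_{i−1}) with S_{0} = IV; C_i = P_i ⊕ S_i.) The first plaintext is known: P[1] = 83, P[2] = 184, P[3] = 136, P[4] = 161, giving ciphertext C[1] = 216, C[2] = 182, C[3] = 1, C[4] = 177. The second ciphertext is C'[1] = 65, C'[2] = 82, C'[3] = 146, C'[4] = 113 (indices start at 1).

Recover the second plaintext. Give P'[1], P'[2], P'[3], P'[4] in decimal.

P'[1] = 202, P'[2] = 92, P'[3] = 27, P'[4] = 97

In OFB with a reused IV, both messages share the same keystream S_i, so C_i ⊕ C'_i = P_i ⊕ P'_i and thus P'_i = P_i ⊕ C_i ⊕ C'_i.
P'[1]: 83 ⊕ 216 ⊕ 65 = 202.
P'[2]: 184 ⊕ 182 ⊕ 82 = 92.
P'[3]: 136 ⊕ 1 ⊕ 146 = 27.
P'[4]: 161 ⊕ 177 ⊕ 113 = 97.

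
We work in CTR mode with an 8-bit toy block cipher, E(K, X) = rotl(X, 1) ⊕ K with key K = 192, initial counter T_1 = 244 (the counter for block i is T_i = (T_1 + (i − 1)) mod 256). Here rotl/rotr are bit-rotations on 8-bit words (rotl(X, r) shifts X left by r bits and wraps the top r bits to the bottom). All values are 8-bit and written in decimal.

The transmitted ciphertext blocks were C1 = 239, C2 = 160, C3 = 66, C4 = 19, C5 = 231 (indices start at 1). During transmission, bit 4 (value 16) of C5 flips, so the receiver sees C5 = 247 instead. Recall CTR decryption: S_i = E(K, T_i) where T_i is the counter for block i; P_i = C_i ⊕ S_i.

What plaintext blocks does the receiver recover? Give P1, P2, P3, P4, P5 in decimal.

Only C5 changed, to 247. In CTR, a change in C_i flips the same bit in P_i only; the keystream is unaffected. Decrypting the received ciphertext:
P1: T = 244, S = E(K, T) = 41; 239 ⊕ 41 = 198.
P2: T = 245, S = E(K, T) = 43; 160 ⊕ 43 = 139.
P3: T = 246, S = E(K, T) = 45; 66 ⊕ 45 = 111.
P4: T = 247, S = E(K, T) = 47; 19 ⊕ 47 = 60.
P5: T = 248, S = E(K, T) = 49; 247 ⊕ 49 = 198.
Blocks that differ from the original plaintext: P5.

P1 = 198, P2 = 139, P3 = 111, P4 = 60, P5 = 198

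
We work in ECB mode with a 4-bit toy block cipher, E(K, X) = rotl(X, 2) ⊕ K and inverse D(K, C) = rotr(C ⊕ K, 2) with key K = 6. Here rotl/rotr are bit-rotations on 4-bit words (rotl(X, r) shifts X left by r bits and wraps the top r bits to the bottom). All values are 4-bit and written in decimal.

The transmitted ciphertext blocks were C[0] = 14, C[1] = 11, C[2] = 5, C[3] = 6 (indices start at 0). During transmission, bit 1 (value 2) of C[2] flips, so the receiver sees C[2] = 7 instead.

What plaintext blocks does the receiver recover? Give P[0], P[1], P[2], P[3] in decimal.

P[0] = 2, P[1] = 7, P[2] = 4, P[3] = 0

ECB decryption: P_i = D(K, C_i).
Only C[2] changed, to 7. In ECB, a change in C_i affects only P_i. Decrypting the received ciphertext:
P[0]: D(K, 14) = 2.
P[1]: D(K, 11) = 7.
P[2]: D(K, 7) = 4.
P[3]: D(K, 6) = 0.
Blocks that differ from the original plaintext: P[2].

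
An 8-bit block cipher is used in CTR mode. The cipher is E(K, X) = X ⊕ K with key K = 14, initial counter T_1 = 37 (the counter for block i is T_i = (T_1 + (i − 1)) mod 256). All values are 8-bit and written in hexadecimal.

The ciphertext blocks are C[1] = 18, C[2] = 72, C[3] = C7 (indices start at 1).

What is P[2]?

P[2] = 5E

CTR decryption: S_i = E(K, T_i) where T_i is the counter for block i; P_i = C_i ⊕ S_i.
P[2]: T = 38, S = E(K, T) = 2C; 72 ⊕ 2C = 5E.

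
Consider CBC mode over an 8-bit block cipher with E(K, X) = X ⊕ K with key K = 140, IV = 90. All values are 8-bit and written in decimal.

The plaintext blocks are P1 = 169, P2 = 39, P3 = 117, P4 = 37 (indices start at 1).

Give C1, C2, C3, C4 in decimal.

CBC encryption: C_i = E(K, P_i ⊕ C_{i−1}), with C_{0} = IV.
C1: P1 ⊕ 90 = 243; E(K, 243) = 127.
C2: P2 ⊕ 127 = 88; E(K, 88) = 212.
C3: P3 ⊕ 212 = 161; E(K, 161) = 45.
C4: P4 ⊕ 45 = 8; E(K, 8) = 132.

C1 = 127, C2 = 212, C3 = 45, C4 = 132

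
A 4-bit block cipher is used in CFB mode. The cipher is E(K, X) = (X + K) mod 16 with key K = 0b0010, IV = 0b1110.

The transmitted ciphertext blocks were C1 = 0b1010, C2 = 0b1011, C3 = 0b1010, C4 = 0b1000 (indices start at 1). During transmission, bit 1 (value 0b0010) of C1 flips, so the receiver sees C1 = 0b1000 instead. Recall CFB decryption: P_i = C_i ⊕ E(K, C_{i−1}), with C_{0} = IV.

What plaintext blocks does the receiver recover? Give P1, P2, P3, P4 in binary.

Only C1 changed, to 0b1000. In CFB, a change in C_i flips the same bit in P_i and garbles P_{i+1}. Decrypting the received ciphertext:
P1: E(K, 0b1110) = 0b0000; 0b1000 ⊕ 0b0000 = 0b1000.
P2: E(K, 0b1000) = 0b1010; 0b1011 ⊕ 0b1010 = 0b0001.
P3: E(K, 0b1011) = 0b1101; 0b1010 ⊕ 0b1101 = 0b0111.
P4: E(K, 0b1010) = 0b1100; 0b1000 ⊕ 0b1100 = 0b0100.
Blocks that differ from the original plaintext: P1, P2.

P1 = 0b1000, P2 = 0b0001, P3 = 0b0111, P4 = 0b0100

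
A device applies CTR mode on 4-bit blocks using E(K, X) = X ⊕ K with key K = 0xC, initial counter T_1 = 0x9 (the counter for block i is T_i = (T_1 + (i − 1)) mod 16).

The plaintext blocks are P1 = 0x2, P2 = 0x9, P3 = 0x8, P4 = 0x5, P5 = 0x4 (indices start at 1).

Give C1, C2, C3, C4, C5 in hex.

CTR encryption: S_i = E(K, T_i) where T_i is the counter for block i; C_i = P_i ⊕ S_i.
C1: T = 0x9, S = E(K, T) = 0x5; 0x2 ⊕ 0x5 = 0x7.
C2: T = 0xA, S = E(K, T) = 0x6; 0x9 ⊕ 0x6 = 0xF.
C3: T = 0xB, S = E(K, T) = 0x7; 0x8 ⊕ 0x7 = 0xF.
C4: T = 0xC, S = E(K, T) = 0x0; 0x5 ⊕ 0x0 = 0x5.
C5: T = 0xD, S = E(K, T) = 0x1; 0x4 ⊕ 0x1 = 0x5.

C1 = 0x7, C2 = 0xF, C3 = 0xF, C4 = 0x5, C5 = 0x5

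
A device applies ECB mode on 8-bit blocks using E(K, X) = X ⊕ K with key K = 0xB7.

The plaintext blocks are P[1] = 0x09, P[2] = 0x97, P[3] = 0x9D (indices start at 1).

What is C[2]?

ECB encryption: C_i = E(K, P_i).
C[2]: E(K, 0x97) = 0x20.

C[2] = 0x20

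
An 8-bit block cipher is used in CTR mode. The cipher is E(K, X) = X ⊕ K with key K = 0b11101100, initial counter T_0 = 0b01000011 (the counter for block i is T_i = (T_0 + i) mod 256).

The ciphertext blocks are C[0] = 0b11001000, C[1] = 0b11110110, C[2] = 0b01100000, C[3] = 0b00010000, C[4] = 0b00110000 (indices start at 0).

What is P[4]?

CTR decryption: S_i = E(K, T_i) where T_i is the counter for block i; P_i = C_i ⊕ S_i.
P[4]: T = 0b01000111, S = E(K, T) = 0b10101011; 0b00110000 ⊕ 0b10101011 = 0b10011011.

P[4] = 0b10011011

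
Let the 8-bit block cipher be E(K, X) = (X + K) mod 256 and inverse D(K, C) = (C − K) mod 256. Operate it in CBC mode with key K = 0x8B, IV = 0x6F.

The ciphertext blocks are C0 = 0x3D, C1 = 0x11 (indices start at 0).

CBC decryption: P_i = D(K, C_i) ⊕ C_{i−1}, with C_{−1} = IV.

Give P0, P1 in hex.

P0: D(K, 0x3D) = 0xB2; 0xB2 ⊕ 0x6F = 0xDD.
P1: D(K, 0x11) = 0x86; 0x86 ⊕ 0x3D = 0xBB.

P0 = 0xDD, P1 = 0xBB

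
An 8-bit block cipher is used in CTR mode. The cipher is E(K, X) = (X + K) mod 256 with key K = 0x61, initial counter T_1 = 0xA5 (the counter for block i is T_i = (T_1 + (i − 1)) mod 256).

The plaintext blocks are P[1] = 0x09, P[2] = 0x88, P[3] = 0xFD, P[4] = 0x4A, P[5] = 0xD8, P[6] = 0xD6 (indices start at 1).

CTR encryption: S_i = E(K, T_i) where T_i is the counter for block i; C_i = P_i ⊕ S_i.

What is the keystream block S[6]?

C[1]: T = 0xA5, S = E(K, T) = 0x06; 0x09 ⊕ 0x06 = 0x0F.
C[2]: T = 0xA6, S = E(K, T) = 0x07; 0x88 ⊕ 0x07 = 0x8F.
C[3]: T = 0xA7, S = E(K, T) = 0x08; 0xFD ⊕ 0x08 = 0xF5.
C[4]: T = 0xA8, S = E(K, T) = 0x09; 0x4A ⊕ 0x09 = 0x43.
C[5]: T = 0xA9, S = E(K, T) = 0x0A; 0xD8 ⊕ 0x0A = 0xD2.
C[6]: T = 0xAA, S = E(K, T) = 0x0B; 0xD6 ⊕ 0x0B = 0xDD.
So S[6] = 0x0B.

0x0B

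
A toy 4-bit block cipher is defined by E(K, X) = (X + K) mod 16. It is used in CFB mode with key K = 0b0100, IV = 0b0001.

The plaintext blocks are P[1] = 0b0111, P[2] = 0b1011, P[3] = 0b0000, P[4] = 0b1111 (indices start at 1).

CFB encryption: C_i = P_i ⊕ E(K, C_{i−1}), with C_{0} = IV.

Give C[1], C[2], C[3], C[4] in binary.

C[1]: E(K, 0b0001) = 0b0101; 0b0111 ⊕ 0b0101 = 0b0010.
C[2]: E(K, 0b0010) = 0b0110; 0b1011 ⊕ 0b0110 = 0b1101.
C[3]: E(K, 0b1101) = 0b0001; 0b0000 ⊕ 0b0001 = 0b0001.
C[4]: E(K, 0b0001) = 0b0101; 0b1111 ⊕ 0b0101 = 0b1010.

C[1] = 0b0010, C[2] = 0b1101, C[3] = 0b0001, C[4] = 0b1010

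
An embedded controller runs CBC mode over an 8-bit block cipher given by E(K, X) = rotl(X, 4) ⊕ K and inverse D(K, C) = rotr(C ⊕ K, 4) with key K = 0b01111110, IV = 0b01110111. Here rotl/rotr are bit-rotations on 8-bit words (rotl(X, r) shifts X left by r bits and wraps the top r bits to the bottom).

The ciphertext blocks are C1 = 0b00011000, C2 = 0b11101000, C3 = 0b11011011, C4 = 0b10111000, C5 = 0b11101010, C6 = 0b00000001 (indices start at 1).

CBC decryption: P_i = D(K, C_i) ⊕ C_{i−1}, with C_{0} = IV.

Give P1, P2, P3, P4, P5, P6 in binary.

P1: D(K, 0b00011000) = 0b01100110; 0b01100110 ⊕ 0b01110111 = 0b00010001.
P2: D(K, 0b11101000) = 0b01101001; 0b01101001 ⊕ 0b00011000 = 0b01110001.
P3: D(K, 0b11011011) = 0b01011010; 0b01011010 ⊕ 0b11101000 = 0b10110010.
P4: D(K, 0b10111000) = 0b01101100; 0b01101100 ⊕ 0b11011011 = 0b10110111.
P5: D(K, 0b11101010) = 0b01001001; 0b01001001 ⊕ 0b10111000 = 0b11110001.
P6: D(K, 0b00000001) = 0b11110111; 0b11110111 ⊕ 0b11101010 = 0b00011101.

P1 = 0b00010001, P2 = 0b01110001, P3 = 0b10110010, P4 = 0b10110111, P5 = 0b11110001, P6 = 0b00011101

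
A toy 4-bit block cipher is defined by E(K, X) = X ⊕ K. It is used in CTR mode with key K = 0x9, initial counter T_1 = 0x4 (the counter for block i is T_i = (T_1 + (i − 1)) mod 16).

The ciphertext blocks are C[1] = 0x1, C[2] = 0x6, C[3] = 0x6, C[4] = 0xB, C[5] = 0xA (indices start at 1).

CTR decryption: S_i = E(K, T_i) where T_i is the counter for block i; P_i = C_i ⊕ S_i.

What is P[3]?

P[3] = 0x9

P[3]: T = 0x6, S = E(K, T) = 0xF; 0x6 ⊕ 0xF = 0x9.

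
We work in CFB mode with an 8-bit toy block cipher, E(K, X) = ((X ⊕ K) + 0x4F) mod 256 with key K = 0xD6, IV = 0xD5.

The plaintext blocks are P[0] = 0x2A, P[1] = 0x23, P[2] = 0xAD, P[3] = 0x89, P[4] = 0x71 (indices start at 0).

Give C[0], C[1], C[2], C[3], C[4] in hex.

CFB encryption: C_i = P_i ⊕ E(K, C_{i−1}), with C_{−1} = IV.
C[0]: E(K, 0xD5) = 0x52; 0x2A ⊕ 0x52 = 0x78.
C[1]: E(K, 0x78) = 0xFD; 0x23 ⊕ 0xFD = 0xDE.
C[2]: E(K, 0xDE) = 0x57; 0xAD ⊕ 0x57 = 0xFA.
C[3]: E(K, 0xFA) = 0x7B; 0x89 ⊕ 0x7B = 0xF2.
C[4]: E(K, 0xF2) = 0x73; 0x71 ⊕ 0x73 = 0x02.

C[0] = 0x78, C[1] = 0xDE, C[2] = 0xFA, C[3] = 0xF2, C[4] = 0x02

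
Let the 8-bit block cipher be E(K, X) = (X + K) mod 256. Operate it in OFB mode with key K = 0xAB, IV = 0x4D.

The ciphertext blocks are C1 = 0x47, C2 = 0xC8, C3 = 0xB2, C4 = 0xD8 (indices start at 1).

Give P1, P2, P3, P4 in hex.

P1 = 0xBF, P2 = 0x6B, P3 = 0xFC, P4 = 0x21

OFB decryption: S_i = E(K, S_{i−1}) with S_{0} = IV; P_i = C_i ⊕ S_i.
P1: S = E(K, 0x4D) = 0xF8; 0x47 ⊕ 0xF8 = 0xBF.
P2: S = E(K, 0xF8) = 0xA3; 0xC8 ⊕ 0xA3 = 0x6B.
P3: S = E(K, 0xA3) = 0x4E; 0xB2 ⊕ 0x4E = 0xFC.
P4: S = E(K, 0x4E) = 0xF9; 0xD8 ⊕ 0xF9 = 0x21.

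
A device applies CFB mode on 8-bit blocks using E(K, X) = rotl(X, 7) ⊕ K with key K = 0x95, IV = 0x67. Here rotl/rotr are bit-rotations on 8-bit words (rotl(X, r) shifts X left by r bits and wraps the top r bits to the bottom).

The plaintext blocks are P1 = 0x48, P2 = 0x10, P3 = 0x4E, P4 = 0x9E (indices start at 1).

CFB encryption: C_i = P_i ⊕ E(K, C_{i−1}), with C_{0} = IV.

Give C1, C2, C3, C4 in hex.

C1: E(K, 0x67) = 0x26; 0x48 ⊕ 0x26 = 0x6E.
C2: E(K, 0x6E) = 0xA2; 0x10 ⊕ 0xA2 = 0xB2.
C3: E(K, 0xB2) = 0xCC; 0x4E ⊕ 0xCC = 0x82.
C4: E(K, 0x82) = 0xD4; 0x9E ⊕ 0xD4 = 0x4A.

C1 = 0x6E, C2 = 0xB2, C3 = 0x82, C4 = 0x4A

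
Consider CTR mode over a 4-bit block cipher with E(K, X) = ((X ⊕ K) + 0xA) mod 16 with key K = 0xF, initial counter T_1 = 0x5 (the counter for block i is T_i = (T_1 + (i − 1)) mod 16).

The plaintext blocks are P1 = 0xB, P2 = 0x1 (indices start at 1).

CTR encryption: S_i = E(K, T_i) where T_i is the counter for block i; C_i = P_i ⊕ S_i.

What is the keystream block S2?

0x3

C1: T = 0x5, S = E(K, T) = 0x4; 0xB ⊕ 0x4 = 0xF.
C2: T = 0x6, S = E(K, T) = 0x3; 0x1 ⊕ 0x3 = 0x2.
So S2 = 0x3.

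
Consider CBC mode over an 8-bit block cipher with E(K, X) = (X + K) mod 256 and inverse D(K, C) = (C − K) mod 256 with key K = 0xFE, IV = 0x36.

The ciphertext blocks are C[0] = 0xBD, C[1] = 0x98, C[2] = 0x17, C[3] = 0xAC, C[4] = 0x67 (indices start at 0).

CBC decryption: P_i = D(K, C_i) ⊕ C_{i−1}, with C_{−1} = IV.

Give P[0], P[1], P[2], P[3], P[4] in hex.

P[0] = 0x89, P[1] = 0x27, P[2] = 0x81, P[3] = 0xB9, P[4] = 0xC5

P[0]: D(K, 0xBD) = 0xBF; 0xBF ⊕ 0x36 = 0x89.
P[1]: D(K, 0x98) = 0x9A; 0x9A ⊕ 0xBD = 0x27.
P[2]: D(K, 0x17) = 0x19; 0x19 ⊕ 0x98 = 0x81.
P[3]: D(K, 0xAC) = 0xAE; 0xAE ⊕ 0x17 = 0xB9.
P[4]: D(K, 0x67) = 0x69; 0x69 ⊕ 0xAC = 0xC5.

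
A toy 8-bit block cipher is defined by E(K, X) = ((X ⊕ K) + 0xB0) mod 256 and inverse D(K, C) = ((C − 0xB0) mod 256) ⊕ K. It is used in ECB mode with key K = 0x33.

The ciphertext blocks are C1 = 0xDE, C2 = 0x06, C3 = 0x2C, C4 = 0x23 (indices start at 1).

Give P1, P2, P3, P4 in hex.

ECB decryption: P_i = D(K, C_i).
P1: D(K, 0xDE) = 0x1D.
P2: D(K, 0x06) = 0x65.
P3: D(K, 0x2C) = 0x4F.
P4: D(K, 0x23) = 0x40.

P1 = 0x1D, P2 = 0x65, P3 = 0x4F, P4 = 0x40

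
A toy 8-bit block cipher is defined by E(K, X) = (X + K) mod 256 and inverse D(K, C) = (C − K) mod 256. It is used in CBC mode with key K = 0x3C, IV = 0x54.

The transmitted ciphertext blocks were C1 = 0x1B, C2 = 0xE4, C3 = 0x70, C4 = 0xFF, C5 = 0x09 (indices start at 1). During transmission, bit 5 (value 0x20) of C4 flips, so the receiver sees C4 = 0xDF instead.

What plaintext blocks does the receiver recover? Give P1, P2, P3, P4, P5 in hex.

P1 = 0x8B, P2 = 0xB3, P3 = 0xD0, P4 = 0xD3, P5 = 0x12

CBC decryption: P_i = D(K, C_i) ⊕ C_{i−1}, with C_{0} = IV.
Only C4 changed, to 0xDF. In CBC, a change in C_i garbles P_i and flips the same bit in P_{i+1}. Decrypting the received ciphertext:
P1: D(K, 0x1B) = 0xDF; 0xDF ⊕ 0x54 = 0x8B.
P2: D(K, 0xE4) = 0xA8; 0xA8 ⊕ 0x1B = 0xB3.
P3: D(K, 0x70) = 0x34; 0x34 ⊕ 0xE4 = 0xD0.
P4: D(K, 0xDF) = 0xA3; 0xA3 ⊕ 0x70 = 0xD3.
P5: D(K, 0x09) = 0xCD; 0xCD ⊕ 0xDF = 0x12.
Blocks that differ from the original plaintext: P4, P5.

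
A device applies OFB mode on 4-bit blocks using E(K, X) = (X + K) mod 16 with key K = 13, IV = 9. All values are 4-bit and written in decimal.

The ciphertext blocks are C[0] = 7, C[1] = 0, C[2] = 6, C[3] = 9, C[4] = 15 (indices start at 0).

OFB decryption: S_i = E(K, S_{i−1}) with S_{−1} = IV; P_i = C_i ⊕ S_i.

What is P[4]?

P[0]: S = E(K, 9) = 6; 7 ⊕ 6 = 1.
P[1]: S = E(K, 6) = 3; 0 ⊕ 3 = 3.
P[2]: S = E(K, 3) = 0; 6 ⊕ 0 = 6.
P[3]: S = E(K, 0) = 13; 9 ⊕ 13 = 4.
P[4]: S = E(K, 13) = 10; 15 ⊕ 10 = 5.

P[4] = 5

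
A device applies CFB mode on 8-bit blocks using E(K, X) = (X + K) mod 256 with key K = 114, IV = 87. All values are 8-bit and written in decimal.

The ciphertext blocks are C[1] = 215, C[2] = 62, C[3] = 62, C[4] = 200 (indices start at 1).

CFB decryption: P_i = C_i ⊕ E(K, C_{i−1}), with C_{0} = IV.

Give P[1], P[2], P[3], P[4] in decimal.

P[1]: E(K, 87) = 201; 215 ⊕ 201 = 30.
P[2]: E(K, 215) = 73; 62 ⊕ 73 = 119.
P[3]: E(K, 62) = 176; 62 ⊕ 176 = 142.
P[4]: E(K, 62) = 176; 200 ⊕ 176 = 120.

P[1] = 30, P[2] = 119, P[3] = 142, P[4] = 120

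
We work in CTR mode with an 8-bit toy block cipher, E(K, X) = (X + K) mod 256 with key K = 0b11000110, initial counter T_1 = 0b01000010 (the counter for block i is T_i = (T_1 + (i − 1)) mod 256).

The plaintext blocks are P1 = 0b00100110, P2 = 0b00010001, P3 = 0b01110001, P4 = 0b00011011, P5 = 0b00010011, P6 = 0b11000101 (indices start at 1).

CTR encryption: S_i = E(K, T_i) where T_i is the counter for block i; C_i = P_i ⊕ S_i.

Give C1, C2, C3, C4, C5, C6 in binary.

C1: T = 0b01000010, S = E(K, T) = 0b00001000; 0b00100110 ⊕ 0b00001000 = 0b00101110.
C2: T = 0b01000011, S = E(K, T) = 0b00001001; 0b00010001 ⊕ 0b00001001 = 0b00011000.
C3: T = 0b01000100, S = E(K, T) = 0b00001010; 0b01110001 ⊕ 0b00001010 = 0b01111011.
C4: T = 0b01000101, S = E(K, T) = 0b00001011; 0b00011011 ⊕ 0b00001011 = 0b00010000.
C5: T = 0b01000110, S = E(K, T) = 0b00001100; 0b00010011 ⊕ 0b00001100 = 0b00011111.
C6: T = 0b01000111, S = E(K, T) = 0b00001101; 0b11000101 ⊕ 0b00001101 = 0b11001000.

C1 = 0b00101110, C2 = 0b00011000, C3 = 0b01111011, C4 = 0b00010000, C5 = 0b00011111, C6 = 0b11001000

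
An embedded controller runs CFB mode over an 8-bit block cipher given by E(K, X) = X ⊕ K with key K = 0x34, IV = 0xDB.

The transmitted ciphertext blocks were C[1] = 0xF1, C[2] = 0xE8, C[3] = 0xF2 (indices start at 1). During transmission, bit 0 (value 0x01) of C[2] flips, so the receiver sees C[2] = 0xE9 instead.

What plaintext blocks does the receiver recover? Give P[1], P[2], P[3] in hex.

CFB decryption: P_i = C_i ⊕ E(K, C_{i−1}), with C_{0} = IV.
Only C[2] changed, to 0xE9. In CFB, a change in C_i flips the same bit in P_i and garbles P_{i+1}. Decrypting the received ciphertext:
P[1]: E(K, 0xDB) = 0xEF; 0xF1 ⊕ 0xEF = 0x1E.
P[2]: E(K, 0xF1) = 0xC5; 0xE9 ⊕ 0xC5 = 0x2C.
P[3]: E(K, 0xE9) = 0xDD; 0xF2 ⊕ 0xDD = 0x2F.
Blocks that differ from the original plaintext: P[2], P[3].

P[1] = 0x1E, P[2] = 0x2C, P[3] = 0x2F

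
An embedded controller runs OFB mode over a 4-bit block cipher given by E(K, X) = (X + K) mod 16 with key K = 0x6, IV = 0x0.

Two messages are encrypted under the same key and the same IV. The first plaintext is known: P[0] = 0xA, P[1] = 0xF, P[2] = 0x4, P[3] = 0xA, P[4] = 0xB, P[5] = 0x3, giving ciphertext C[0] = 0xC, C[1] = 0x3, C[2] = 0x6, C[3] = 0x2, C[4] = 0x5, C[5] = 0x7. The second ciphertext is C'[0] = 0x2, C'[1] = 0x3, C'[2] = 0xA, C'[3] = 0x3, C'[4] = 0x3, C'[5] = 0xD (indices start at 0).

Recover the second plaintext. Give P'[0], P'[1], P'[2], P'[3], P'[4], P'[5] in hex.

In OFB with a reused IV, both messages share the same keystream S_i, so C_i ⊕ C'_i = P_i ⊕ P'_i and thus P'_i = P_i ⊕ C_i ⊕ C'_i.
P'[0]: 0xA ⊕ 0xC ⊕ 0x2 = 0x4.
P'[1]: 0xF ⊕ 0x3 ⊕ 0x3 = 0xF.
P'[2]: 0x4 ⊕ 0x6 ⊕ 0xA = 0x8.
P'[3]: 0xA ⊕ 0x2 ⊕ 0x3 = 0xB.
P'[4]: 0xB ⊕ 0x5 ⊕ 0x3 = 0xD.
P'[5]: 0x3 ⊕ 0x7 ⊕ 0xD = 0x9.

P'[0] = 0x4, P'[1] = 0xF, P'[2] = 0x8, P'[3] = 0xB, P'[4] = 0xD, P'[5] = 0x9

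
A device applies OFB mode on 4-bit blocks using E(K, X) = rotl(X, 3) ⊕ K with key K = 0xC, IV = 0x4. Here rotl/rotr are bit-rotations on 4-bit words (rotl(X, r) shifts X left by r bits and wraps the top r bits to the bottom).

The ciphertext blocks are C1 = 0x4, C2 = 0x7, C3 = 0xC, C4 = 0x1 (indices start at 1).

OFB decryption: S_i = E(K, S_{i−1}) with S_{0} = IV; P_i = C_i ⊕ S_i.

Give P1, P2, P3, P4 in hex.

P1: S = E(K, 0x4) = 0xE; 0x4 ⊕ 0xE = 0xA.
P2: S = E(K, 0xE) = 0xB; 0x7 ⊕ 0xB = 0xC.
P3: S = E(K, 0xB) = 0x1; 0xC ⊕ 0x1 = 0xD.
P4: S = E(K, 0x1) = 0x4; 0x1 ⊕ 0x4 = 0x5.

P1 = 0xA, P2 = 0xC, P3 = 0xD, P4 = 0x5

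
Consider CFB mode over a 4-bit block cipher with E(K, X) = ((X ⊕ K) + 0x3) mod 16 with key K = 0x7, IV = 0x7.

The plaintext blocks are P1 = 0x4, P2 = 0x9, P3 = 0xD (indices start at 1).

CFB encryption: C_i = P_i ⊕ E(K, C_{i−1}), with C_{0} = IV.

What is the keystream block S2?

C1: E(K, 0x7) = 0x3; 0x4 ⊕ 0x3 = 0x7.
C2: E(K, 0x7) = 0x3; 0x9 ⊕ 0x3 = 0xA.
So S2 = 0x3.

0x3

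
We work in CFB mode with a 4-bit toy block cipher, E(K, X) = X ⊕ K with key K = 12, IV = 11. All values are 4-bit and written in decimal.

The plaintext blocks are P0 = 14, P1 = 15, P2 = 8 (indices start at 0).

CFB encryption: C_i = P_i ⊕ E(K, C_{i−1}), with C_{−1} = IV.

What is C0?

C0 = 9

C0: E(K, 11) = 7; 14 ⊕ 7 = 9.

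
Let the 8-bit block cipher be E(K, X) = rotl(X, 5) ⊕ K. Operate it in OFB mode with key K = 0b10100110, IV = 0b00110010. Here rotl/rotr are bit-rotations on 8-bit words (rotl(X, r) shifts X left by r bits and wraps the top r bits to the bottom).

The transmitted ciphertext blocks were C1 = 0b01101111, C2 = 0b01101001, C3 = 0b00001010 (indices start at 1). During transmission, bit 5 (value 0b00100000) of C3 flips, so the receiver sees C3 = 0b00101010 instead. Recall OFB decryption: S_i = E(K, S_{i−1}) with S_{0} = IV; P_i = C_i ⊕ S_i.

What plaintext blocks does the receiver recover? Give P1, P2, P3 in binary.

P1 = 0b10001111, P2 = 0b11010011, P3 = 0b11011011

Only C3 changed, to 0b00101010. In OFB, a change in C_i flips the same bit in P_i only; the keystream is unaffected. Decrypting the received ciphertext:
P1: S = E(K, 0b00110010) = 0b11100000; 0b01101111 ⊕ 0b11100000 = 0b10001111.
P2: S = E(K, 0b11100000) = 0b10111010; 0b01101001 ⊕ 0b10111010 = 0b11010011.
P3: S = E(K, 0b10111010) = 0b11110001; 0b00101010 ⊕ 0b11110001 = 0b11011011.
Blocks that differ from the original plaintext: P3.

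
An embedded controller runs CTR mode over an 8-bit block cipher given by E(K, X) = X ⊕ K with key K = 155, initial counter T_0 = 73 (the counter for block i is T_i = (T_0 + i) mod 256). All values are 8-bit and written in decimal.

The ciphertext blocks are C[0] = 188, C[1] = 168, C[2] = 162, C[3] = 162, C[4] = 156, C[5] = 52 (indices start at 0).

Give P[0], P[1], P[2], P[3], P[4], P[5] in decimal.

P[0] = 110, P[1] = 121, P[2] = 114, P[3] = 117, P[4] = 74, P[5] = 225

CTR decryption: S_i = E(K, T_i) where T_i is the counter for block i; P_i = C_i ⊕ S_i.
P[0]: T = 73, S = E(K, T) = 210; 188 ⊕ 210 = 110.
P[1]: T = 74, S = E(K, T) = 209; 168 ⊕ 209 = 121.
P[2]: T = 75, S = E(K, T) = 208; 162 ⊕ 208 = 114.
P[3]: T = 76, S = E(K, T) = 215; 162 ⊕ 215 = 117.
P[4]: T = 77, S = E(K, T) = 214; 156 ⊕ 214 = 74.
P[5]: T = 78, S = E(K, T) = 213; 52 ⊕ 213 = 225.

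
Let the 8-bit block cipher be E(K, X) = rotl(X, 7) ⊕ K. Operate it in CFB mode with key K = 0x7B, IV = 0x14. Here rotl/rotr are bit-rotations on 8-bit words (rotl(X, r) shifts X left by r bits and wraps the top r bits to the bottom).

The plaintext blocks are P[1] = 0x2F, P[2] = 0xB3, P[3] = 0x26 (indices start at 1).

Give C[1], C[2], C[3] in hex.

C[1] = 0x5E, C[2] = 0xE7, C[3] = 0xAE

CFB encryption: C_i = P_i ⊕ E(K, C_{i−1}), with C_{0} = IV.
C[1]: E(K, 0x14) = 0x71; 0x2F ⊕ 0x71 = 0x5E.
C[2]: E(K, 0x5E) = 0x54; 0xB3 ⊕ 0x54 = 0xE7.
C[3]: E(K, 0xE7) = 0x88; 0x26 ⊕ 0x88 = 0xAE.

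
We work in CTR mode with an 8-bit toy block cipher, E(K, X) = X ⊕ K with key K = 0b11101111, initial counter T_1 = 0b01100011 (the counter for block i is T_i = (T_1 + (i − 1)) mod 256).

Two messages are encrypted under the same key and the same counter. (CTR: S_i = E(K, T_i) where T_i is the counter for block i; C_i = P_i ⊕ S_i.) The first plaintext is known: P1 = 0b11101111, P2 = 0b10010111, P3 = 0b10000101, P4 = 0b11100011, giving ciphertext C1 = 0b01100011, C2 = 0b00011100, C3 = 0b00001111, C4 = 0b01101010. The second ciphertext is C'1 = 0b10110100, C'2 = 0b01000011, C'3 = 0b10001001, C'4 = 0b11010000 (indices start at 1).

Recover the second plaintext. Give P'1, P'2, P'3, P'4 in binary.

In CTR with a reused counter, both messages share the same keystream S_i, so C_i ⊕ C'_i = P_i ⊕ P'_i and thus P'_i = P_i ⊕ C_i ⊕ C'_i.
P'1: 0b11101111 ⊕ 0b01100011 ⊕ 0b10110100 = 0b00111000.
P'2: 0b10010111 ⊕ 0b00011100 ⊕ 0b01000011 = 0b11001000.
P'3: 0b10000101 ⊕ 0b00001111 ⊕ 0b10001001 = 0b00000011.
P'4: 0b11100011 ⊕ 0b01101010 ⊕ 0b11010000 = 0b01011001.

P'1 = 0b00111000, P'2 = 0b11001000, P'3 = 0b00000011, P'4 = 0b01011001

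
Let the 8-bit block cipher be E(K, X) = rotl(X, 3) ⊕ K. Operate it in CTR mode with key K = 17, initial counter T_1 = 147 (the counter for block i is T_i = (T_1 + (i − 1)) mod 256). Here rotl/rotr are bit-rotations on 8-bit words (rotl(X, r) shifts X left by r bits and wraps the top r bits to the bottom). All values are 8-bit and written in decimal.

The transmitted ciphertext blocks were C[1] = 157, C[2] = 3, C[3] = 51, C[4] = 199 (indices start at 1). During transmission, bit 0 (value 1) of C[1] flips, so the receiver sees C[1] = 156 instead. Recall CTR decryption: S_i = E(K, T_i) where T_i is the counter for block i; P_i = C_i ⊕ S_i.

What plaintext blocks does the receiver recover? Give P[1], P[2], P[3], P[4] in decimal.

Only C[1] changed, to 156. In CTR, a change in C_i flips the same bit in P_i only; the keystream is unaffected. Decrypting the received ciphertext:
P[1]: T = 147, S = E(K, T) = 141; 156 ⊕ 141 = 17.
P[2]: T = 148, S = E(K, T) = 181; 3 ⊕ 181 = 182.
P[3]: T = 149, S = E(K, T) = 189; 51 ⊕ 189 = 142.
P[4]: T = 150, S = E(K, T) = 165; 199 ⊕ 165 = 98.
Blocks that differ from the original plaintext: P[1].

P[1] = 17, P[2] = 182, P[3] = 142, P[4] = 98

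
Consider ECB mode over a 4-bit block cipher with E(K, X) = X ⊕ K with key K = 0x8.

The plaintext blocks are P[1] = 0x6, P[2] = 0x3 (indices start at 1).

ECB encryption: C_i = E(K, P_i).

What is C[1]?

C[1]: E(K, 0x6) = 0xE.

C[1] = 0xE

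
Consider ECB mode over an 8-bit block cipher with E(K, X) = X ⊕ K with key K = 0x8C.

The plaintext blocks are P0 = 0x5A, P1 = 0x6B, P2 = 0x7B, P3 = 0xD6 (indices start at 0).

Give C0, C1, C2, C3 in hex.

C0 = 0xD6, C1 = 0xE7, C2 = 0xF7, C3 = 0x5A

ECB encryption: C_i = E(K, P_i).
C0: E(K, 0x5A) = 0xD6.
C1: E(K, 0x6B) = 0xE7.
C2: E(K, 0x7B) = 0xF7.
C3: E(K, 0xD6) = 0x5A.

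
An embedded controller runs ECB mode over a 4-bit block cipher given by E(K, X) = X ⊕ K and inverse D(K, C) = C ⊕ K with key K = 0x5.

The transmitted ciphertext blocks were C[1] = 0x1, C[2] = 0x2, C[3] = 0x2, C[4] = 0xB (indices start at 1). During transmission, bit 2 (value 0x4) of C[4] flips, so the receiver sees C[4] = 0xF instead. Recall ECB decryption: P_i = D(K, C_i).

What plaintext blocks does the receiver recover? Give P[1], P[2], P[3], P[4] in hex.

P[1] = 0x4, P[2] = 0x7, P[3] = 0x7, P[4] = 0xA

Only C[4] changed, to 0xF. In ECB, a change in C_i affects only P_i. Decrypting the received ciphertext:
P[1]: D(K, 0x1) = 0x4.
P[2]: D(K, 0x2) = 0x7.
P[3]: D(K, 0x2) = 0x7.
P[4]: D(K, 0xF) = 0xA.
Blocks that differ from the original plaintext: P[4].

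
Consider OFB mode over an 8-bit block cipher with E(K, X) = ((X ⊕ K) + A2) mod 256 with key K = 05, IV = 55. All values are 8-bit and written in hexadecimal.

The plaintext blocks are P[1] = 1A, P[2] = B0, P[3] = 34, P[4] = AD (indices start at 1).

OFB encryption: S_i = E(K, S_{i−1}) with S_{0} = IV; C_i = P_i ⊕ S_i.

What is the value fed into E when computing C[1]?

55

C[1]: S = E(K, 55) = F2; 1A ⊕ F2 = E8.
So the input to E for block [1] is 55.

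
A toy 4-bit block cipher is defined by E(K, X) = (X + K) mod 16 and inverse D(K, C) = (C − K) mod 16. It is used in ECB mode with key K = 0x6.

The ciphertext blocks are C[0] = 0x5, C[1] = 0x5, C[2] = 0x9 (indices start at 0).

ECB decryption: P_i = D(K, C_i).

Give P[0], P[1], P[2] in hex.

P[0] = 0xF, P[1] = 0xF, P[2] = 0x3

P[0]: D(K, 0x5) = 0xF.
P[1]: D(K, 0x5) = 0xF.
P[2]: D(K, 0x9) = 0x3.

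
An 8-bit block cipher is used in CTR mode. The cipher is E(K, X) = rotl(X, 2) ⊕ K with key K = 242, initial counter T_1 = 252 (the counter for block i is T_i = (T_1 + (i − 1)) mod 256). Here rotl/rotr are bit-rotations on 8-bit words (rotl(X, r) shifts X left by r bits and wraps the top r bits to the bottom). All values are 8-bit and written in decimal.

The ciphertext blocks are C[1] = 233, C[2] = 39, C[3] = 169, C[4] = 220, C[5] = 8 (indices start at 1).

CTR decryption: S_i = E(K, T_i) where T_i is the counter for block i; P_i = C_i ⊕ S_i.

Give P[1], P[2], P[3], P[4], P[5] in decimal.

P[1] = 232, P[2] = 34, P[3] = 160, P[4] = 209, P[5] = 250

P[1]: T = 252, S = E(K, T) = 1; 233 ⊕ 1 = 232.
P[2]: T = 253, S = E(K, T) = 5; 39 ⊕ 5 = 34.
P[3]: T = 254, S = E(K, T) = 9; 169 ⊕ 9 = 160.
P[4]: T = 255, S = E(K, T) = 13; 220 ⊕ 13 = 209.
P[5]: T = 0, S = E(K, T) = 242; 8 ⊕ 242 = 250.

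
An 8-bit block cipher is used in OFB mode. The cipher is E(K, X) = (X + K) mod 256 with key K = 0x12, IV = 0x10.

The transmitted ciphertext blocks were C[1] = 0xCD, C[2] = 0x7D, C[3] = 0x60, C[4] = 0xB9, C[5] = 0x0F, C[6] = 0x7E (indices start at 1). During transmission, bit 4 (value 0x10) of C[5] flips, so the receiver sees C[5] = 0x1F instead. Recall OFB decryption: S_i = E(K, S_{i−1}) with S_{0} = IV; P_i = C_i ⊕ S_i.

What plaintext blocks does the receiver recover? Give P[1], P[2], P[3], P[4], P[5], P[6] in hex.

P[1] = 0xEF, P[2] = 0x49, P[3] = 0x26, P[4] = 0xE1, P[5] = 0x75, P[6] = 0x02

Only C[5] changed, to 0x1F. In OFB, a change in C_i flips the same bit in P_i only; the keystream is unaffected. Decrypting the received ciphertext:
P[1]: S = E(K, 0x10) = 0x22; 0xCD ⊕ 0x22 = 0xEF.
P[2]: S = E(K, 0x22) = 0x34; 0x7D ⊕ 0x34 = 0x49.
P[3]: S = E(K, 0x34) = 0x46; 0x60 ⊕ 0x46 = 0x26.
P[4]: S = E(K, 0x46) = 0x58; 0xB9 ⊕ 0x58 = 0xE1.
P[5]: S = E(K, 0x58) = 0x6A; 0x1F ⊕ 0x6A = 0x75.
P[6]: S = E(K, 0x6A) = 0x7C; 0x7E ⊕ 0x7C = 0x02.
Blocks that differ from the original plaintext: P[5].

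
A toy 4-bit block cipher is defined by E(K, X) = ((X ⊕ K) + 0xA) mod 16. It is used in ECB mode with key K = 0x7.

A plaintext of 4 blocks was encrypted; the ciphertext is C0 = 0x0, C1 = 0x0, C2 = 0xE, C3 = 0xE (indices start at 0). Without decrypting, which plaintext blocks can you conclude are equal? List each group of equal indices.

P0 = P1; P2 = P3

ECB encrypts each block independently with the same key, so equal ciphertext blocks imply equal plaintext blocks.
C0 = C1 = 0x0, so P0 = P1.
C2 = C3 = 0xE, so P2 = P3.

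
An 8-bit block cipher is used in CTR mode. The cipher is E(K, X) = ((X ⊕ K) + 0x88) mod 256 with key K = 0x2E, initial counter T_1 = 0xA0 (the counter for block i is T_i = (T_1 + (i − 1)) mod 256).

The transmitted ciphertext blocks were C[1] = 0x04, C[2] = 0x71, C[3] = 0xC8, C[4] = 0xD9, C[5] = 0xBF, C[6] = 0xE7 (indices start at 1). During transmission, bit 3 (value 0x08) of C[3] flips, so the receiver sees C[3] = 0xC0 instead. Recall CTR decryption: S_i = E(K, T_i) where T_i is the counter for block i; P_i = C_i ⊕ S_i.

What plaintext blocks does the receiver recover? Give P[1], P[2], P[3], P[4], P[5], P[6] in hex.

Only C[3] changed, to 0xC0. In CTR, a change in C_i flips the same bit in P_i only; the keystream is unaffected. Decrypting the received ciphertext:
P[1]: T = 0xA0, S = E(K, T) = 0x16; 0x04 ⊕ 0x16 = 0x12.
P[2]: T = 0xA1, S = E(K, T) = 0x17; 0x71 ⊕ 0x17 = 0x66.
P[3]: T = 0xA2, S = E(K, T) = 0x14; 0xC0 ⊕ 0x14 = 0xD4.
P[4]: T = 0xA3, S = E(K, T) = 0x15; 0xD9 ⊕ 0x15 = 0xCC.
P[5]: T = 0xA4, S = E(K, T) = 0x12; 0xBF ⊕ 0x12 = 0xAD.
P[6]: T = 0xA5, S = E(K, T) = 0x13; 0xE7 ⊕ 0x13 = 0xF4.
Blocks that differ from the original plaintext: P[3].

P[1] = 0x12, P[2] = 0x66, P[3] = 0xD4, P[4] = 0xCC, P[5] = 0xAD, P[6] = 0xF4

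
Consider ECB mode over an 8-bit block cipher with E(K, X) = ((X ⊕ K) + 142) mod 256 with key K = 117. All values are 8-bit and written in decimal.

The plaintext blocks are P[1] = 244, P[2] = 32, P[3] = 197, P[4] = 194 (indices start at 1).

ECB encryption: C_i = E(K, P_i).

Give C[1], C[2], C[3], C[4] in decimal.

C[1] = 15, C[2] = 227, C[3] = 62, C[4] = 69

C[1]: E(K, 244) = 15.
C[2]: E(K, 32) = 227.
C[3]: E(K, 197) = 62.
C[4]: E(K, 194) = 69.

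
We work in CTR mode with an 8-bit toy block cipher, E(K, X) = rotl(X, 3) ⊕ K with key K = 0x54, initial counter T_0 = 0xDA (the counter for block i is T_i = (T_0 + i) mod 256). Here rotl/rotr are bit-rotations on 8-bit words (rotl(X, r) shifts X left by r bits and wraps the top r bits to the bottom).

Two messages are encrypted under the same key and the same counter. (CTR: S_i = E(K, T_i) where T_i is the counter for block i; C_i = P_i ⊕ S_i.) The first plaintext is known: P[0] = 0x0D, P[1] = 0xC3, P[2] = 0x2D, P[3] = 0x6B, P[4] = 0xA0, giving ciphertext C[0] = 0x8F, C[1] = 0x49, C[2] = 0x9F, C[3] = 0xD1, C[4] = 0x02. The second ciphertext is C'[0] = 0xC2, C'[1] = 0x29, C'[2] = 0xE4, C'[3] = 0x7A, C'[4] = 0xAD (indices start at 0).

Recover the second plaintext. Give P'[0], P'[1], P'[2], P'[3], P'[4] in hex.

P'[0] = 0x40, P'[1] = 0xA3, P'[2] = 0x56, P'[3] = 0xC0, P'[4] = 0x0F

In CTR with a reused counter, both messages share the same keystream S_i, so C_i ⊕ C'_i = P_i ⊕ P'_i and thus P'_i = P_i ⊕ C_i ⊕ C'_i.
P'[0]: 0x0D ⊕ 0x8F ⊕ 0xC2 = 0x40.
P'[1]: 0xC3 ⊕ 0x49 ⊕ 0x29 = 0xA3.
P'[2]: 0x2D ⊕ 0x9F ⊕ 0xE4 = 0x56.
P'[3]: 0x6B ⊕ 0xD1 ⊕ 0x7A = 0xC0.
P'[4]: 0xA0 ⊕ 0x02 ⊕ 0xAD = 0x0F.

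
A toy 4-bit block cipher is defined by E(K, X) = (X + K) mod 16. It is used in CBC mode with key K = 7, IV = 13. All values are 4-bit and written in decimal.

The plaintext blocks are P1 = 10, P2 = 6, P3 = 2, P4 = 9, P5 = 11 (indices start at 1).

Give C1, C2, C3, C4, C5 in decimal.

CBC encryption: C_i = E(K, P_i ⊕ C_{i−1}), with C_{0} = IV.
C1: P1 ⊕ 13 = 7; E(K, 7) = 14.
C2: P2 ⊕ 14 = 8; E(K, 8) = 15.
C3: P3 ⊕ 15 = 13; E(K, 13) = 4.
C4: P4 ⊕ 4 = 13; E(K, 13) = 4.
C5: P5 ⊕ 4 = 15; E(K, 15) = 6.

C1 = 14, C2 = 15, C3 = 4, C4 = 4, C5 = 6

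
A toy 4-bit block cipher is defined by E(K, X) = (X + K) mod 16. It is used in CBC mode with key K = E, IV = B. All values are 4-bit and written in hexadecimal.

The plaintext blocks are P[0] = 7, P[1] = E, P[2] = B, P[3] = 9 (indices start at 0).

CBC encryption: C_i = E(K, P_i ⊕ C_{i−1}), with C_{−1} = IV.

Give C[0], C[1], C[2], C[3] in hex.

C[0]: P[0] ⊕ B = C; E(K, C) = A.
C[1]: P[1] ⊕ A = 4; E(K, 4) = 2.
C[2]: P[2] ⊕ 2 = 9; E(K, 9) = 7.
C[3]: P[3] ⊕ 7 = E; E(K, E) = C.

C[0] = A, C[1] = 2, C[2] = 7, C[3] = C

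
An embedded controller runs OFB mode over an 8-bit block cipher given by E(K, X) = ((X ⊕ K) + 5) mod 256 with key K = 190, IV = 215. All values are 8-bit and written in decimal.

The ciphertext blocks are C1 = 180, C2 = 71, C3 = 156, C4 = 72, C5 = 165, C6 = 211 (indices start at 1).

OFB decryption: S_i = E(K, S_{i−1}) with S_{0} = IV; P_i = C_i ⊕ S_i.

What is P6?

P1: S = E(K, 215) = 110; 180 ⊕ 110 = 218.
P2: S = E(K, 110) = 213; 71 ⊕ 213 = 146.
P3: S = E(K, 213) = 112; 156 ⊕ 112 = 236.
P4: S = E(K, 112) = 211; 72 ⊕ 211 = 155.
P5: S = E(K, 211) = 114; 165 ⊕ 114 = 215.
P6: S = E(K, 114) = 209; 211 ⊕ 209 = 2.

P6 = 2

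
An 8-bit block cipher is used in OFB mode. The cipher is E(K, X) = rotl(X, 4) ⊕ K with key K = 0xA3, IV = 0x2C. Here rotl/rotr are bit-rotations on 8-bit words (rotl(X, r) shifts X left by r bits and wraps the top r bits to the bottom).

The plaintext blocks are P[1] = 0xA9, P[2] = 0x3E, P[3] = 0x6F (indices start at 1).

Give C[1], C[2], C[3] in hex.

C[1] = 0xC8, C[2] = 0x8B, C[3] = 0x97

OFB encryption: S_i = E(K, S_{i−1}) with S_{0} = IV; C_i = P_i ⊕ S_i.
C[1]: S = E(K, 0x2C) = 0x61; 0xA9 ⊕ 0x61 = 0xC8.
C[2]: S = E(K, 0x61) = 0xB5; 0x3E ⊕ 0xB5 = 0x8B.
C[3]: S = E(K, 0xB5) = 0xF8; 0x6F ⊕ 0xF8 = 0x97.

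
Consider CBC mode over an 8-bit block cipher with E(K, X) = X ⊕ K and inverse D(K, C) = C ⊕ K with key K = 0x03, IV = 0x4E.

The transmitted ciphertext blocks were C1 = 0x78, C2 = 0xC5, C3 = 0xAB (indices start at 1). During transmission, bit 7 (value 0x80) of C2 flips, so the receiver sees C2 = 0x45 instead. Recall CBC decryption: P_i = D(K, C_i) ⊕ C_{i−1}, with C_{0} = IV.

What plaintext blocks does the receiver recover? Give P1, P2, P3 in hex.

P1 = 0x35, P2 = 0x3E, P3 = 0xED

Only C2 changed, to 0x45. In CBC, a change in C_i garbles P_i and flips the same bit in P_{i+1}. Decrypting the received ciphertext:
P1: D(K, 0x78) = 0x7B; 0x7B ⊕ 0x4E = 0x35.
P2: D(K, 0x45) = 0x46; 0x46 ⊕ 0x78 = 0x3E.
P3: D(K, 0xAB) = 0xA8; 0xA8 ⊕ 0x45 = 0xED.
Blocks that differ from the original plaintext: P2, P3.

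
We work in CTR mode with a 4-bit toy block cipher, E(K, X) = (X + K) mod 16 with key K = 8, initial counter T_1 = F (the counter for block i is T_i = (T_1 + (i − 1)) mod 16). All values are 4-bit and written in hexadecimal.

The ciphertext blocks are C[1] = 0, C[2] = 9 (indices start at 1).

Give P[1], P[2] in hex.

P[1] = 7, P[2] = 1

CTR decryption: S_i = E(K, T_i) where T_i is the counter for block i; P_i = C_i ⊕ S_i.
P[1]: T = F, S = E(K, T) = 7; 0 ⊕ 7 = 7.
P[2]: T = 0, S = E(K, T) = 8; 9 ⊕ 8 = 1.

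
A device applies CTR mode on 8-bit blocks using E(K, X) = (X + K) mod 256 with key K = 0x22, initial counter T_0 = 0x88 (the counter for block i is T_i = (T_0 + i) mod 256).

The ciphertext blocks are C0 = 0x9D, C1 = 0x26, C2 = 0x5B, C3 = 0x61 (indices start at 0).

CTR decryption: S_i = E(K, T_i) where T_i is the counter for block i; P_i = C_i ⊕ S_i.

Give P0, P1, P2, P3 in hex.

P0: T = 0x88, S = E(K, T) = 0xAA; 0x9D ⊕ 0xAA = 0x37.
P1: T = 0x89, S = E(K, T) = 0xAB; 0x26 ⊕ 0xAB = 0x8D.
P2: T = 0x8A, S = E(K, T) = 0xAC; 0x5B ⊕ 0xAC = 0xF7.
P3: T = 0x8B, S = E(K, T) = 0xAD; 0x61 ⊕ 0xAD = 0xCC.

P0 = 0x37, P1 = 0x8D, P2 = 0xF7, P3 = 0xCC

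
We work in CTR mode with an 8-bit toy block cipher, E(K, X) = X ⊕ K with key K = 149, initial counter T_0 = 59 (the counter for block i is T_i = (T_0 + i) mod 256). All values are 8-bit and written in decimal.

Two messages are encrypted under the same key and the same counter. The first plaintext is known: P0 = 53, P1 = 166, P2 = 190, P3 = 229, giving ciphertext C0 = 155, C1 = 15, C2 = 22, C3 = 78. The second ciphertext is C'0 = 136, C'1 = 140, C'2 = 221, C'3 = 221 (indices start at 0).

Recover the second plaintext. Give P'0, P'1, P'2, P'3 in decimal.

P'0 = 38, P'1 = 37, P'2 = 117, P'3 = 118

In CTR with a reused counter, both messages share the same keystream S_i, so C_i ⊕ C'_i = P_i ⊕ P'_i and thus P'_i = P_i ⊕ C_i ⊕ C'_i.
P'0: 53 ⊕ 155 ⊕ 136 = 38.
P'1: 166 ⊕ 15 ⊕ 140 = 37.
P'2: 190 ⊕ 22 ⊕ 221 = 117.
P'3: 229 ⊕ 78 ⊕ 221 = 118.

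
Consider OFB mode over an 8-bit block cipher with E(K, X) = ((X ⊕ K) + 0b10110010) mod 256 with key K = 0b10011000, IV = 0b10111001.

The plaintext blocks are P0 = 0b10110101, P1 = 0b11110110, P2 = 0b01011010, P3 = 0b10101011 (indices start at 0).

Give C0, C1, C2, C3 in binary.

OFB encryption: S_i = E(K, S_{i−1}) with S_{−1} = IV; C_i = P_i ⊕ S_i.
C0: S = E(K, 0b10111001) = 0b11010011; 0b10110101 ⊕ 0b11010011 = 0b01100110.
C1: S = E(K, 0b11010011) = 0b11111101; 0b11110110 ⊕ 0b11111101 = 0b00001011.
C2: S = E(K, 0b11111101) = 0b00010111; 0b01011010 ⊕ 0b00010111 = 0b01001101.
C3: S = E(K, 0b00010111) = 0b01000001; 0b10101011 ⊕ 0b01000001 = 0b11101010.

C0 = 0b01100110, C1 = 0b00001011, C2 = 0b01001101, C3 = 0b11101010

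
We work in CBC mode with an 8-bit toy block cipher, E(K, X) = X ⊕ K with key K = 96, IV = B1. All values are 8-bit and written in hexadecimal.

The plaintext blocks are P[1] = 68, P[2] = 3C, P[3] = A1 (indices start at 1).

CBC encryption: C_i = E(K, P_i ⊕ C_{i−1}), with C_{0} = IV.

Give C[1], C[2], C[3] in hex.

C[1]: P[1] ⊕ B1 = D9; E(K, D9) = 4F.
C[2]: P[2] ⊕ 4F = 73; E(K, 73) = E5.
C[3]: P[3] ⊕ E5 = 44; E(K, 44) = D2.

C[1] = 4F, C[2] = E5, C[3] = D2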